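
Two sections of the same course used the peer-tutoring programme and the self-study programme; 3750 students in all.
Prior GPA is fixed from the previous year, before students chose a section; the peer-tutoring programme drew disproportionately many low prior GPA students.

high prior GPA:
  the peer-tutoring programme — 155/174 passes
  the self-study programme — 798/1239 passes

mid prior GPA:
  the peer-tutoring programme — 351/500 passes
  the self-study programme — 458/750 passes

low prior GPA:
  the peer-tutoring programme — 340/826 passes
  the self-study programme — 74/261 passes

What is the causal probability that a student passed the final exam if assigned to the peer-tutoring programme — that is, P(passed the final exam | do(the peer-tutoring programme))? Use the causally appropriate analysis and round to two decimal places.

0.69

The stratified and pooled comparisons disagree (the peer-tutoring programme wins within each prior GPA band; the self-study programme wins overall), so the answer turns on the causal role of prior GPA band.
Prior GPA band satisfies the back-door criterion: it is not a descendant of the teaching method, and it blocks the spurious path from teaching method to outcome. Adjusting for it (i.e., using the within-prior GPA band rates) gives the causal effect.
Standardising the peer-tutoring programme to the population prior GPA band mix: 0.377·155/174 + 0.333·351/500 + 0.290·340/826 = 0.689.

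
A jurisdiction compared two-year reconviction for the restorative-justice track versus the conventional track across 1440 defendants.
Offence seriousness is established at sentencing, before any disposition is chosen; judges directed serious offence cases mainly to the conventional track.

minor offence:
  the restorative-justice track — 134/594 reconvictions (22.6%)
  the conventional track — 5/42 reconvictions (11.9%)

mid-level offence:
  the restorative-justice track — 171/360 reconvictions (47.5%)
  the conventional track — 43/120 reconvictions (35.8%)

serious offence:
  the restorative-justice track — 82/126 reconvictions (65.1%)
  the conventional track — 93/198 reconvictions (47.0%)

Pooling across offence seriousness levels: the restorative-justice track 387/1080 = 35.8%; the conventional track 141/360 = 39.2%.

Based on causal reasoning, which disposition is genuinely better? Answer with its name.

the conventional track

The stratified and pooled comparisons disagree (the conventional track wins within each offence seriousness; the restorative-justice track wins overall), so the answer turns on the causal role of offence seriousness.
Offence seriousness satisfies the back-door criterion: it is not a descendant of the disposition, and it blocks the spurious path from disposition to outcome. Adjusting for it (i.e., using the within-offence seriousness rates) gives the causal effect.
Within each level — minor offence: 22.6% vs 11.9%; mid-level offence: 47.5% vs 35.8%; serious offence: 65.1% vs 47.0% — the conventional track is lower every time.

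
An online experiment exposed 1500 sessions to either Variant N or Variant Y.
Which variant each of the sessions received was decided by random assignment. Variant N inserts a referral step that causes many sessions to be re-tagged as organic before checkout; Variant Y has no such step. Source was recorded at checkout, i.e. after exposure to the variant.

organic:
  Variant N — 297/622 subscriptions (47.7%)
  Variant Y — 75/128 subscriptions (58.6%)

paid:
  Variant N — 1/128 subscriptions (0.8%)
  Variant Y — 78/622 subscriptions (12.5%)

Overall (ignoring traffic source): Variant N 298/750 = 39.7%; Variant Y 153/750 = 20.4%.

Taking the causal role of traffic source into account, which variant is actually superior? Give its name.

Variant N

Because the variant influences traffic source, traffic source is a post-treatment mediator, not a confounder. Stratifying on it would bias the estimate; the causal effect is the crude pooled difference.
Pooled: Variant N 39.7% vs Variant Y 20.4%; Variant N is higher overall.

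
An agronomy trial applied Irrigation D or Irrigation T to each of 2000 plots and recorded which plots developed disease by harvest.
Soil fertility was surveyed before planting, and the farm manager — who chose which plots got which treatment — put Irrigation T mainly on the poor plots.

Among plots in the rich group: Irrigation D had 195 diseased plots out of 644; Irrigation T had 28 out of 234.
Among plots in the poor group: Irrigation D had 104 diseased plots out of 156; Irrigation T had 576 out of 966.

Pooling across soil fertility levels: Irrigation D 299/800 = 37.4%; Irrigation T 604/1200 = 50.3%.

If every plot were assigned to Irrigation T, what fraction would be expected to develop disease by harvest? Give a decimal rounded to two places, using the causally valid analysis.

0.39

The imbalance in soil fertility arose from how plots were allocated, not from anything the irrigation did; and soil fertility independently affects the outcome. The pooled gap is confounded — condition on soil fertility.
Standardising Irrigation T to the population soil fertility mix: 0.439·28/234 + 0.561·576/966 = 0.387.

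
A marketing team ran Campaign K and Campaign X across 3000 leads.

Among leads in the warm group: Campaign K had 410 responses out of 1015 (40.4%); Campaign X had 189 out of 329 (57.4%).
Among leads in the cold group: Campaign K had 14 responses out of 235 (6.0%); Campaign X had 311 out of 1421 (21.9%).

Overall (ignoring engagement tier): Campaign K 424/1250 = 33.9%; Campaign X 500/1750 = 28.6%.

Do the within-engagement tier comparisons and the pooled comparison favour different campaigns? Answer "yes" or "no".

yes

Within each engagement tier level (warm 40.4% vs 57.4%; cold 6.0% vs 21.9%), Campaign X has the higher rate every time. Pooled: 33.9% vs 28.6% — Campaign K has the higher rate overall. The two comparisons disagree.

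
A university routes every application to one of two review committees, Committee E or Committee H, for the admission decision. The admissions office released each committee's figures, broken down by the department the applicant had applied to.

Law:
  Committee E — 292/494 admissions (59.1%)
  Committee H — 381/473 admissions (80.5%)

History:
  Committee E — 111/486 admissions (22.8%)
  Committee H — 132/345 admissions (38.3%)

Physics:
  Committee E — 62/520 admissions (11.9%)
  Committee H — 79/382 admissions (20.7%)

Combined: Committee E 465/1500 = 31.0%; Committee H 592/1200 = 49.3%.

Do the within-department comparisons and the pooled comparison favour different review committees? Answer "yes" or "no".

no

Within each department level (Law 59.1% vs 80.5%; History 22.8% vs 38.3%; Physics 11.9% vs 20.7%), Committee H has the higher rate every time. Pooled: 31.0% vs 49.3% — Committee H has the higher rate overall. They agree.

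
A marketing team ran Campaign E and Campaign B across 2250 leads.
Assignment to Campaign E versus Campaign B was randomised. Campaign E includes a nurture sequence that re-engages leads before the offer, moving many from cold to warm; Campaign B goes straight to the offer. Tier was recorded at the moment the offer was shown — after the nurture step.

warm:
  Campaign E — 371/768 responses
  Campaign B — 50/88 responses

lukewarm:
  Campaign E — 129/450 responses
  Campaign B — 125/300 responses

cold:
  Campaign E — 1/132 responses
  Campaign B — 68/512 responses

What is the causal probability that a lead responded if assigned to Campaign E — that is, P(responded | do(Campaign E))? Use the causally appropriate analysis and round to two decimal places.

0.37

Stratifying would compare campaigns among leads the campaigns themselves sorted into engagement tier groups — a form of selection on an intermediate. The unconditioned pooled rates give the total causal effect.
So P(outcome | do(Campaign E)) is just the pooled rate for Campaign E: 501/1350 = 0.371.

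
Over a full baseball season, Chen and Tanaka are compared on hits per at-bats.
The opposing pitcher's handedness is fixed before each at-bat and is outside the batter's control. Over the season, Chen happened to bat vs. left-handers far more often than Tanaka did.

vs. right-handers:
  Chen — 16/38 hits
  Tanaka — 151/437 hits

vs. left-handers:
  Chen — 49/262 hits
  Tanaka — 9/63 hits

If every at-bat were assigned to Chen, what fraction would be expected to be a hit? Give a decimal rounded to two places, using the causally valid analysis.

Pitcher handedness satisfies the back-door criterion: it is not a descendant of the player, and it blocks the spurious path from player to outcome. Adjusting for it (i.e., using the within-pitcher handedness rates) gives the causal effect.
Standardising Chen to the population pitcher handedness mix: 0.594·16/38 + 0.406·49/262 = 0.326.

0.33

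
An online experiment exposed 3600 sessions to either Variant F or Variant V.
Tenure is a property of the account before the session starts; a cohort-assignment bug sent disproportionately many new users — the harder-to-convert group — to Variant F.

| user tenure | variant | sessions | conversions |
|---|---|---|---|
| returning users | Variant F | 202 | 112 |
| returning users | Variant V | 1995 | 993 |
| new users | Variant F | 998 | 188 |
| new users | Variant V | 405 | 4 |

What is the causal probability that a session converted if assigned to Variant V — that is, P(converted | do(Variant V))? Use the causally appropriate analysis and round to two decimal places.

The imbalance in user tenure arose from how sessions were allocated, not from anything the variant did; and user tenure independently affects the outcome. The pooled gap is confounded — condition on user tenure.
Standardising Variant V to the population user tenure mix: 0.610·993/1995 + 0.390·4/405 = 0.308.

0.31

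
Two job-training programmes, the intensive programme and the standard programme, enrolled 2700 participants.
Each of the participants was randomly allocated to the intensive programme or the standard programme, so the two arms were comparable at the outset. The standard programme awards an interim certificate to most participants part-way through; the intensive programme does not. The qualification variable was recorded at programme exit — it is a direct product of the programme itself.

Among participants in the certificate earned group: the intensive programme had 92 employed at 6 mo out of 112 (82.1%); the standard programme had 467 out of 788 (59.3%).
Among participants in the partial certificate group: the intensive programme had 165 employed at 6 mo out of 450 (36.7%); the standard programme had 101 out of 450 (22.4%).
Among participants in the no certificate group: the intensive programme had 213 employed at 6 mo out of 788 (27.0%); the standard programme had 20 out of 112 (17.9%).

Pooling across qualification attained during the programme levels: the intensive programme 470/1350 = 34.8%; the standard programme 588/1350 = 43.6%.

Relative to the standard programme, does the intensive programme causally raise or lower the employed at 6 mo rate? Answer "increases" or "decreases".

decreases

The stratified and pooled comparisons disagree (the intensive programme wins within each qualification attained during the programme; the standard programme wins overall), so the answer turns on the causal role of qualification attained during the programme.
Qualification attained during the programme lies on the pathway programme → qualification attained during the programme → outcome, so adjusting for it blocks the indirect effect. For the total causal effect of programme, use the unadjusted pooled rates.
Pooled: the intensive programme 34.8% vs the standard programme 43.6%; the standard programme is higher overall.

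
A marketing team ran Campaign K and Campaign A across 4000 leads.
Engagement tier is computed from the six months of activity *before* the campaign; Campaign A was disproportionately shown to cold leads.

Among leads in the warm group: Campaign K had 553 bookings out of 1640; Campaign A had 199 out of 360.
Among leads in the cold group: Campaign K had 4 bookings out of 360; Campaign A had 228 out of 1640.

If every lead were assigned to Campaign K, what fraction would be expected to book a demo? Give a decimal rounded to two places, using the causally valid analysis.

Engagement tier differs across campaigns for reasons unrelated to any effect of the campaign itself, and it separately predicts the outcome — a classic confounder. We must compare within engagement tier levels.
Standardising Campaign K to the population engagement tier mix: 0.500·553/1640 + 0.500·4/360 = 0.174.

0.17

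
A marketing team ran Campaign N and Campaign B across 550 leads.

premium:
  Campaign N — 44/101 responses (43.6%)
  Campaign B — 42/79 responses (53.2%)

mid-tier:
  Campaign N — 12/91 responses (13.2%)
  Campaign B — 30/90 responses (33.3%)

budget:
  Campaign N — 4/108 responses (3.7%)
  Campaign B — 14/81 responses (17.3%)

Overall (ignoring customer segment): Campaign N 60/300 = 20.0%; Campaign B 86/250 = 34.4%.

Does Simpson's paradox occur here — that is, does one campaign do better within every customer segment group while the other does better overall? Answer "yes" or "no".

Within each customer segment level (premium 43.6% vs 53.2%; mid-tier 13.2% vs 33.3%; budget 3.7% vs 17.3%), Campaign B has the higher rate every time. Pooled: 20.0% vs 34.4% — Campaign B has the higher rate overall. They agree.

no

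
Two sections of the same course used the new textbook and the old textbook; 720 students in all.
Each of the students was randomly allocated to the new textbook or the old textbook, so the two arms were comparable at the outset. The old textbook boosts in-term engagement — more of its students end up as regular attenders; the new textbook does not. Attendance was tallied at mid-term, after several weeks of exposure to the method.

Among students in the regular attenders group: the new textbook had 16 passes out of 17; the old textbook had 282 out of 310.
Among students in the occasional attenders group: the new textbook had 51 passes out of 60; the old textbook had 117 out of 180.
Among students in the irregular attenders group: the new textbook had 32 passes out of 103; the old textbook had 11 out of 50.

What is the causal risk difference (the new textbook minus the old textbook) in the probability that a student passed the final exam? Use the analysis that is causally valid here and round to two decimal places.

-0.21

Within every mid-term attendance level the new textbook has the higher rate, yet pooled the old textbook does — Simpson's reversal.
Mid-term attendance is recorded after the teaching method and is itself shifted by it — it sits on the causal path from teaching method to outcome. Conditioning on a mediator would strip out part of the effect we want; the pooled comparison gives the total causal effect.
The causal difference is the pooled difference: 0.550 − 0.759 = -0.209.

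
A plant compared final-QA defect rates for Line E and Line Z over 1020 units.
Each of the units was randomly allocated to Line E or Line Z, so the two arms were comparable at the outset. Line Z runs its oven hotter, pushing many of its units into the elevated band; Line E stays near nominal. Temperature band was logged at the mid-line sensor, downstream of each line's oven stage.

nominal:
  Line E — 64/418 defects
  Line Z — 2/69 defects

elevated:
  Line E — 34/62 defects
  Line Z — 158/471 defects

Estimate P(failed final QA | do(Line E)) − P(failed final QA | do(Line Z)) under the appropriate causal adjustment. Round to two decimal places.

In-process temperature band here is a post-treatment variable shaped by the line; conditioning on it would introduce bias rather than remove it. The overall comparison is the causal one.
The causal difference is the pooled difference: 0.204 − 0.296 = -0.092.

-0.09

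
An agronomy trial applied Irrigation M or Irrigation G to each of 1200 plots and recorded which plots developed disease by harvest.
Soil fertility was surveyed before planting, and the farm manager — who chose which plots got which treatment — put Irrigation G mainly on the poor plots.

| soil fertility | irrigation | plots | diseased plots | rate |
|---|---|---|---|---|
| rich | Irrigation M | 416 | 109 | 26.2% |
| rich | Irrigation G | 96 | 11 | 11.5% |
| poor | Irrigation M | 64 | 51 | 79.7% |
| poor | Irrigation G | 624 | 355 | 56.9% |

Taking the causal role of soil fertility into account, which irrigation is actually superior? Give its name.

Irrigation G

Within every soil fertility level Irrigation G has the lower rate, yet pooled Irrigation M does — Simpson's reversal.
Soil fertility satisfies the back-door criterion: it is not a descendant of the irrigation, and it blocks the spurious path from irrigation to outcome. Adjusting for it (i.e., using the within-soil fertility rates) gives the causal effect.
Within each level — rich: 26.2% vs 11.5%; poor: 79.7% vs 56.9% — Irrigation G is lower every time.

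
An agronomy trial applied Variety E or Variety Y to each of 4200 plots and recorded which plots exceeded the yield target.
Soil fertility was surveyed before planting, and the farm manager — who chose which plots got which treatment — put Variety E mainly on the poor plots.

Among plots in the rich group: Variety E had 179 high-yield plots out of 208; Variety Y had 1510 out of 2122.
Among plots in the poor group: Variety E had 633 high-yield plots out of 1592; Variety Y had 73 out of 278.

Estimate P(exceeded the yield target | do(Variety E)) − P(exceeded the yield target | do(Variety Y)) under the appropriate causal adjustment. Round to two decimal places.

+0.14

Within every soil fertility level Variety E has the higher rate, yet pooled Variety Y does — Simpson's reversal.
Here soil fertility is a common cause — it drives both which variety a case falls under and the outcome. The crude comparison mixes populations; the stratum-specific rates are the causally relevant ones.
Adjusting over the population distribution of soil fertility: 0.555·(0.861−0.712) + 0.445·(0.398−0.263) = +0.143.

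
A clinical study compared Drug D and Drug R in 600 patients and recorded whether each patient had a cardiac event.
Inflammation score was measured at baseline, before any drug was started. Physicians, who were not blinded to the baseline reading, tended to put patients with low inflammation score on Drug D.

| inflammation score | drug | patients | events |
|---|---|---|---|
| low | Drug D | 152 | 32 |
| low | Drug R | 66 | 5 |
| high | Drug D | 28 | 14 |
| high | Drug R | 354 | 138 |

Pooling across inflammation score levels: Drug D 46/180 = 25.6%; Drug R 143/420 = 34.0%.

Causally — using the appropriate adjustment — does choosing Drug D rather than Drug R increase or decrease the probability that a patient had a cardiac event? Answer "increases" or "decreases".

The stratified and pooled comparisons disagree (Drug R wins within each inflammation score; Drug D wins overall), so the answer turns on the causal role of inflammation score.
The imbalance in inflammation score arose from how patients were allocated, not from anything the drug did; and inflammation score independently affects the outcome. The pooled gap is confounded — condition on inflammation score.
Within each level — low: 21.1% vs 7.6%; high: 50.0% vs 39.0% — Drug R is lower every time.

increases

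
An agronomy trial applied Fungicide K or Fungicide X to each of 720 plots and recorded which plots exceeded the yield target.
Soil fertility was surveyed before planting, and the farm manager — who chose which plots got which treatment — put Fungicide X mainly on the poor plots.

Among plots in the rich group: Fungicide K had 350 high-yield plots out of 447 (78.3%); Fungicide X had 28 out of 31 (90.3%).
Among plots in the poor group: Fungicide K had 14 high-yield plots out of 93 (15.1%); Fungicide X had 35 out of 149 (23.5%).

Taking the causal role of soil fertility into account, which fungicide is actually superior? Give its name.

The imbalance in soil fertility arose from how plots were allocated, not from anything the fungicide did; and soil fertility independently affects the outcome. The pooled gap is confounded — condition on soil fertility.
Within each level — rich: 78.3% vs 90.3%; poor: 15.1% vs 23.5% — Fungicide X is higher every time.

Fungicide X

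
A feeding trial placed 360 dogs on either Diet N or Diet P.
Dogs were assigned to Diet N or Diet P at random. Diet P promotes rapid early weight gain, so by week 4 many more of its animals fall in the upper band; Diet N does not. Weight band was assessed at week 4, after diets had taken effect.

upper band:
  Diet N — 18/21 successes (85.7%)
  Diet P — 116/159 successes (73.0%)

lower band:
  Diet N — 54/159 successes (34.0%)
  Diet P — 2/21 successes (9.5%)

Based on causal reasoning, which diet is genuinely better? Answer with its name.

Diet P

Week-4 weight band here is a post-treatment variable shaped by the diet; conditioning on it would introduce bias rather than remove it. The overall comparison is the causal one.
Pooled: Diet N 40.0% vs Diet P 65.6%; Diet P is higher overall.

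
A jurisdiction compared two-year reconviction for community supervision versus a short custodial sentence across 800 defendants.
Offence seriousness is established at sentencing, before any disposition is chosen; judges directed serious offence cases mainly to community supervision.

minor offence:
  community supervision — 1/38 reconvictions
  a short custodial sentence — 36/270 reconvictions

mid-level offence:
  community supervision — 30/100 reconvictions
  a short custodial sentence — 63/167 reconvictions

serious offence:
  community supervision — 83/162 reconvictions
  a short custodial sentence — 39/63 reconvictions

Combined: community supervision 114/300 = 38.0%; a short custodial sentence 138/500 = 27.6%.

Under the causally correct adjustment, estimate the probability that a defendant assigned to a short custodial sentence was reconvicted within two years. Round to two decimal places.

community supervision is lower inside every offence seriousness stratum but a short custodial sentence is lower in aggregate. Whether to stratify depends on how offence seriousness relates to the disposition.
Offence seriousness satisfies the back-door criterion: it is not a descendant of the disposition, and it blocks the spurious path from disposition to outcome. Adjusting for it (i.e., using the within-offence seriousness rates) gives the causal effect.
Standardising a short custodial sentence to the population offence seriousness mix: 0.385·36/270 + 0.334·63/167 + 0.281·39/63 = 0.351.

0.35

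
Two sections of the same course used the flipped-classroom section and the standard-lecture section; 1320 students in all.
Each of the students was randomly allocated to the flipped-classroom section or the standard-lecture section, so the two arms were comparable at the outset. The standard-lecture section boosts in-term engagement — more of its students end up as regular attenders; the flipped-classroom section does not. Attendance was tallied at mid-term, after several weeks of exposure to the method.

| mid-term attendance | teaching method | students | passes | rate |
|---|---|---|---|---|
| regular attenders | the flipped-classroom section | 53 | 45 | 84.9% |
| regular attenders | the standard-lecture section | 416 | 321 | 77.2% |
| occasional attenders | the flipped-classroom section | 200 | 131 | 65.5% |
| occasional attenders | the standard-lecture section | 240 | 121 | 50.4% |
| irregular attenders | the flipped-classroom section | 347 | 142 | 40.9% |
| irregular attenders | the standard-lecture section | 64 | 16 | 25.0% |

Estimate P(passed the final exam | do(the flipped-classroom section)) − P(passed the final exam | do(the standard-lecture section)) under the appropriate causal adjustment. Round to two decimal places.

-0.11

Because the teaching method influences mid-term attendance, mid-term attendance is a post-treatment mediator, not a confounder. Stratifying on it would bias the estimate; the causal effect is the crude pooled difference.
The causal difference is the pooled difference: 0.530 − 0.636 = -0.106.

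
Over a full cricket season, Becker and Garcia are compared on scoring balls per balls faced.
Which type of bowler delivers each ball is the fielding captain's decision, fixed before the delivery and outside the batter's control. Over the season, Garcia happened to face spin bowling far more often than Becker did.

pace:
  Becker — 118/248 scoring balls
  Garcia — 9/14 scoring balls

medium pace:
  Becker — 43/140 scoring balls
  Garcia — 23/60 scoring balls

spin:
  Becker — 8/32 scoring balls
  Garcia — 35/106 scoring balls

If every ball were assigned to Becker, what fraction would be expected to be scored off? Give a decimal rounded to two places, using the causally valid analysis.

0.37

Bowling type differs across players for reasons unrelated to any effect of the player itself, and it separately predicts the outcome — a classic confounder. We must compare within bowling type levels.
Standardising Becker to the population bowling type mix: 0.437·118/248 + 0.333·43/140 + 0.230·8/32 = 0.368.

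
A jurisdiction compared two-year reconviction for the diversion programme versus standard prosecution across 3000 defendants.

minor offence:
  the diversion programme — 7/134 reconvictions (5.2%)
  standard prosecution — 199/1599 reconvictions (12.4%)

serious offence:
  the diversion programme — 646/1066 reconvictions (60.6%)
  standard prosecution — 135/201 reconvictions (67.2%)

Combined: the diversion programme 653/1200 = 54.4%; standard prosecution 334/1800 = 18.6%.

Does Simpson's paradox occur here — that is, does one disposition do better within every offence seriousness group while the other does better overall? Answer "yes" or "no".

Within each offence seriousness level (minor offence 5.2% vs 12.4%; serious offence 60.6% vs 67.2%), the diversion programme has the lower rate every time. Pooled: 54.4% vs 18.6% — standard prosecution has the lower rate overall. The two comparisons disagree.

yes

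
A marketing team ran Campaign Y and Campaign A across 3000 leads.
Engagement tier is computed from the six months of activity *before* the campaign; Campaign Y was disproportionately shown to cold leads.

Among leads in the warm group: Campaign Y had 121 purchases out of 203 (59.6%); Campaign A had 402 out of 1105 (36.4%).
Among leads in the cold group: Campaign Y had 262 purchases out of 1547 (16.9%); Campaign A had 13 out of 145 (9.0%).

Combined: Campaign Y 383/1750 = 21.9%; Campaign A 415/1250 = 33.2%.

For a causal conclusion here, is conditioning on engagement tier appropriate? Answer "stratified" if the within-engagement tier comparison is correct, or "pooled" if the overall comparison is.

stratified

The stratified and pooled comparisons disagree (Campaign Y wins within each engagement tier; Campaign A wins overall), so the answer turns on the causal role of engagement tier.
Since engagement tier is a pre-existing factor (not a product of the campaign) and it affects the outcome on its own, it is a confounder. The stratified rates, not the pooled rate, identify the causal effect.
Within each level — warm: 59.6% vs 36.4%; cold: 16.9% vs 9.0% — Campaign Y is higher every time.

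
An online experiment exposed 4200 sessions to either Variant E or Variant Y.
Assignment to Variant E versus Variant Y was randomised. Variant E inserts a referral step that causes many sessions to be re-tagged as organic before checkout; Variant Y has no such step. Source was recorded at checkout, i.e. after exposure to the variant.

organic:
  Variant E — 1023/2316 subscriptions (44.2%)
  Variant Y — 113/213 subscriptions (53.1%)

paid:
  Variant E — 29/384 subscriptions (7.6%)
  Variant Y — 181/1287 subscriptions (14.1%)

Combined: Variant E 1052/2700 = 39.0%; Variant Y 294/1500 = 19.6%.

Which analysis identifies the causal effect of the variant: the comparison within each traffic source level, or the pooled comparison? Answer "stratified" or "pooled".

The distribution of traffic source is itself part of what the variant does — it is an intermediate outcome. Holding it fixed would remove that part of the effect; the total effect is the pooled difference.
Pooled: Variant E 39.0% vs Variant Y 19.6%; Variant E is higher overall.

pooled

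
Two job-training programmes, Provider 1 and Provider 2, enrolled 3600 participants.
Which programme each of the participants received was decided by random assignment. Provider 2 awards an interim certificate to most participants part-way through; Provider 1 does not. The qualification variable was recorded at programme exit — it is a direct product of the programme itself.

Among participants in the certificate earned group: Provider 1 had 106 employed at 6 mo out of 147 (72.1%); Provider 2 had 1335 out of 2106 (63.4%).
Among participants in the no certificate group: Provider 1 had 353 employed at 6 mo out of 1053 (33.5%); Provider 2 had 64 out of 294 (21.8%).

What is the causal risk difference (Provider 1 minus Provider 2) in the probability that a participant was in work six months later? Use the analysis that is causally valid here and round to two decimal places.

-0.20

The stratified and pooled comparisons disagree (Provider 1 wins within each qualification attained during the programme; Provider 2 wins overall), so the answer turns on the causal role of qualification attained during the programme.
Qualification attained during the programme is recorded after the programme and is itself shifted by it — it sits on the causal path from programme to outcome. Conditioning on a mediator would strip out part of the effect we want; the pooled comparison gives the total causal effect.
The causal difference is the pooled difference: 0.383 − 0.583 = -0.200.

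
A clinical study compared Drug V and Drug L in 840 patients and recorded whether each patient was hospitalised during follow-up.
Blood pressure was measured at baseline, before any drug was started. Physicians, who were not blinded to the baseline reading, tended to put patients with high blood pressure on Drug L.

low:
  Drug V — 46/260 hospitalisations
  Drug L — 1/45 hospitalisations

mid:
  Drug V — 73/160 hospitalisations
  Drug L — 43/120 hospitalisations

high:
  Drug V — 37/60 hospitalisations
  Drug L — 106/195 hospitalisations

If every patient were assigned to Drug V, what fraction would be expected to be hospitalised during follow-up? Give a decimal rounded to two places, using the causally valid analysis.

Nothing the drug does changes blood pressure; the imbalance is an allocation artefact. With blood pressure also predicting the outcome, the pooled figure is confounded, and the within-stratum comparison is the causal one.
Standardising Drug V to the population blood pressure mix: 0.363·46/260 + 0.333·73/160 + 0.304·37/60 = 0.404.

0.40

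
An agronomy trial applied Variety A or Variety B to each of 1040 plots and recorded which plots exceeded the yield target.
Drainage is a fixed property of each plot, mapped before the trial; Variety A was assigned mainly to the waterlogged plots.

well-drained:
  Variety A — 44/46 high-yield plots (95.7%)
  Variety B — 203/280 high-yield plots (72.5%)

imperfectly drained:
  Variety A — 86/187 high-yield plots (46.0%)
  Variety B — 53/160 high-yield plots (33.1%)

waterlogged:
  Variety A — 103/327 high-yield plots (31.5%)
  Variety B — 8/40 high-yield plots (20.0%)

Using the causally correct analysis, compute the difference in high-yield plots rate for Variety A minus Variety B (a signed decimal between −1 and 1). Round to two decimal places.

+0.16

Field drainage differs across varietys for reasons unrelated to any effect of the variety itself, and it separately predicts the outcome — a classic confounder. We must compare within field drainage levels.
Adjusting over the population distribution of field drainage: 0.313·(0.957−0.725) + 0.334·(0.460−0.331) + 0.353·(0.315−0.200) = +0.156.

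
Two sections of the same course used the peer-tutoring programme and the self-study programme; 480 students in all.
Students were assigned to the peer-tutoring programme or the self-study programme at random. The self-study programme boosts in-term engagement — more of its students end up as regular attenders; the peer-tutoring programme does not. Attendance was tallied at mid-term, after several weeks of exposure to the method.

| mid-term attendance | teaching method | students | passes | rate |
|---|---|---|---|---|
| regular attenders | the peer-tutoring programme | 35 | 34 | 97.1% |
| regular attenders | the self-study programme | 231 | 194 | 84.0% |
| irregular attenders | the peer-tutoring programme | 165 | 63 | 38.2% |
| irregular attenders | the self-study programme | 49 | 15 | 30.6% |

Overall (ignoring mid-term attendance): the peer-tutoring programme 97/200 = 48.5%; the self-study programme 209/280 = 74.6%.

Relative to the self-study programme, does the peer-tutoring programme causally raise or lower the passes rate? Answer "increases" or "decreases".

decreases

The distribution of mid-term attendance is itself part of what the teaching method does — it is an intermediate outcome. Holding it fixed would remove that part of the effect; the total effect is the pooled difference.
Pooled: the peer-tutoring programme 48.5% vs the self-study programme 74.6%; the self-study programme is higher overall.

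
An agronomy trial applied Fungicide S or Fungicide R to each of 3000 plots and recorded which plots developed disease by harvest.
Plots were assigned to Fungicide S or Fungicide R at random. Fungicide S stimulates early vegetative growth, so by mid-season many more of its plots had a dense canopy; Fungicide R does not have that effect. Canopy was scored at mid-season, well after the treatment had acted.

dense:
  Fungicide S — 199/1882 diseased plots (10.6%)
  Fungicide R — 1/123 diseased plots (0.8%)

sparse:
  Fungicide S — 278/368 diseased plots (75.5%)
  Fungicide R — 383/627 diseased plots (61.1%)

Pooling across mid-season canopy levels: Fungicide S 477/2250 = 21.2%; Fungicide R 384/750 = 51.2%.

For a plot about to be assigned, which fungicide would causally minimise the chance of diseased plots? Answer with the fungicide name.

Mid-season canopy lies on the pathway fungicide → mid-season canopy → outcome, so adjusting for it blocks the indirect effect. For the total causal effect of fungicide, use the unadjusted pooled rates.
Pooled: Fungicide S 21.2% vs Fungicide R 51.2%; Fungicide S is lower overall.

Fungicide S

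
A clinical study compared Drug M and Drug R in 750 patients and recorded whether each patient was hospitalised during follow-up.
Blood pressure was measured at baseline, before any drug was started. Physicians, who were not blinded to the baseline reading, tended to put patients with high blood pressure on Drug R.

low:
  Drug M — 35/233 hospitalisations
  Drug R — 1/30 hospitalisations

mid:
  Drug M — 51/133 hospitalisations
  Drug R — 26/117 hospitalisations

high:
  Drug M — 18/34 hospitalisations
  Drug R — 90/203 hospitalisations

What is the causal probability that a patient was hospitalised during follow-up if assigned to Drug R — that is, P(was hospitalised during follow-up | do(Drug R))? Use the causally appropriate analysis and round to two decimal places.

0.23

Within every blood pressure level Drug R has the lower rate, yet pooled Drug M does — Simpson's reversal.
Blood pressure differs across drugs for reasons unrelated to any effect of the drug itself, and it separately predicts the outcome — a classic confounder. We must compare within blood pressure levels.
Standardising Drug R to the population blood pressure mix: 0.351·1/30 + 0.333·26/117 + 0.316·90/203 = 0.226.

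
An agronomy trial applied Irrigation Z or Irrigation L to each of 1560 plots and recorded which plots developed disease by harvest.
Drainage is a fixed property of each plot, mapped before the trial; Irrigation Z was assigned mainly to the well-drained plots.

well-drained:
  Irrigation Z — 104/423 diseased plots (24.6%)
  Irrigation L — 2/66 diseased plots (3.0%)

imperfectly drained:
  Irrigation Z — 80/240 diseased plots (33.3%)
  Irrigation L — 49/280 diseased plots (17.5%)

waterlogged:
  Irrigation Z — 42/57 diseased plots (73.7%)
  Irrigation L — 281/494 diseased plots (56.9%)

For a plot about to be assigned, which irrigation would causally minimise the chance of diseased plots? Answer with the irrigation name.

Irrigation L

Here field drainage is a common cause — it drives both which irrigation a case falls under and the outcome. The crude comparison mixes populations; the stratum-specific rates are the causally relevant ones.
Within each level — well-drained: 24.6% vs 3.0%; imperfectly drained: 33.3% vs 17.5%; waterlogged: 73.7% vs 56.9% — Irrigation L is lower every time.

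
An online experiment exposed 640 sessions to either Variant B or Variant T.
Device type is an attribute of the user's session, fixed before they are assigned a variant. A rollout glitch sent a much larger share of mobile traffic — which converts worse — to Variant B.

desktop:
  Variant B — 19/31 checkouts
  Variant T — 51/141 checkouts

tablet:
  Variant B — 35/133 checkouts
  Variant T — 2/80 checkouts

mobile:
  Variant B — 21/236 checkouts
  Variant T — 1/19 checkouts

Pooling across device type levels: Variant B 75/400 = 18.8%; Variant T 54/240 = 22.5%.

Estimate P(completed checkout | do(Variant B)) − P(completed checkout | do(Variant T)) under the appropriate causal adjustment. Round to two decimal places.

+0.16

Device type differs across variants for reasons unrelated to any effect of the variant itself, and it separately predicts the outcome — a classic confounder. We must compare within device type levels.
Adjusting over the population distribution of device type: 0.269·(0.613−0.362) + 0.333·(0.263−0.025) + 0.398·(0.089−0.053) = +0.161.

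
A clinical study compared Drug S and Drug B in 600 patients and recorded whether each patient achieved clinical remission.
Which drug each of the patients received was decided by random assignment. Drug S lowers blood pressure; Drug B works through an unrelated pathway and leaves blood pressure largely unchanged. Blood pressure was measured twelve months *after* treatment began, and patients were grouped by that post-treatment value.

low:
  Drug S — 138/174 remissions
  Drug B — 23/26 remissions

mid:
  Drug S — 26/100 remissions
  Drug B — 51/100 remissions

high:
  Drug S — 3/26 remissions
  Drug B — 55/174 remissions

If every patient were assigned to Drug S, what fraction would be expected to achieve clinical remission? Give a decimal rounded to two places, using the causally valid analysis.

0.56

Blood pressure lies on the pathway drug → blood pressure → outcome, so adjusting for it blocks the indirect effect. For the total causal effect of drug, use the unadjusted pooled rates.
So P(outcome | do(Drug S)) is just the pooled rate for Drug S: 167/300 = 0.557.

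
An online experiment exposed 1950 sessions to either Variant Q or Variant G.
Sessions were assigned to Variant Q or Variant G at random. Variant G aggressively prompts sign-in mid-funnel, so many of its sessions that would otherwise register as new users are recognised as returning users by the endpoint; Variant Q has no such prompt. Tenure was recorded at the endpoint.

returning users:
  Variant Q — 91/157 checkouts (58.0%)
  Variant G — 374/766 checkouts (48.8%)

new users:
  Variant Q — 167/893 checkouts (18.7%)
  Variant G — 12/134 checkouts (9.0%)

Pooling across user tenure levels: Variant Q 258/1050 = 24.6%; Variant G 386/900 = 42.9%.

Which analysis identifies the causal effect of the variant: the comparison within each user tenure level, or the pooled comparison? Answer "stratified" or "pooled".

pooled

User tenure here is a post-treatment variable shaped by the variant; conditioning on it would introduce bias rather than remove it. The overall comparison is the causal one.
Pooled: Variant Q 24.6% vs Variant G 42.9%; Variant G is higher overall.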